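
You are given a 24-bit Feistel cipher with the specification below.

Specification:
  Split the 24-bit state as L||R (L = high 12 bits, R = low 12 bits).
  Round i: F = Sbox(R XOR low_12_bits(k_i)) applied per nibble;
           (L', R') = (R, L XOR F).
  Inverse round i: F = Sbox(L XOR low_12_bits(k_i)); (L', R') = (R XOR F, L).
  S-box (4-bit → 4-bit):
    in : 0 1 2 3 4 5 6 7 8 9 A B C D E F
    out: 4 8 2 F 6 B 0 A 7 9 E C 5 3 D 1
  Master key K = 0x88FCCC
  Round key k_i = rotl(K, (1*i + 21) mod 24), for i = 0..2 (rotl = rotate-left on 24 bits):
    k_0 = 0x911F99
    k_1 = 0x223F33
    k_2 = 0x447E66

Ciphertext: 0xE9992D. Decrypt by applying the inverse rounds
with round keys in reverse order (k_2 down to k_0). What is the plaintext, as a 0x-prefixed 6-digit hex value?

0x254CD8

s_0 = ciphertext = 0xE9992D
s_1 = InvRound(s_0, k_2) = 0xD3CE99
s_2 = InvRound(s_1, k_1) = 0xCD8D3C
s_3 = InvRound(s_2, k_0) = 0x254CD8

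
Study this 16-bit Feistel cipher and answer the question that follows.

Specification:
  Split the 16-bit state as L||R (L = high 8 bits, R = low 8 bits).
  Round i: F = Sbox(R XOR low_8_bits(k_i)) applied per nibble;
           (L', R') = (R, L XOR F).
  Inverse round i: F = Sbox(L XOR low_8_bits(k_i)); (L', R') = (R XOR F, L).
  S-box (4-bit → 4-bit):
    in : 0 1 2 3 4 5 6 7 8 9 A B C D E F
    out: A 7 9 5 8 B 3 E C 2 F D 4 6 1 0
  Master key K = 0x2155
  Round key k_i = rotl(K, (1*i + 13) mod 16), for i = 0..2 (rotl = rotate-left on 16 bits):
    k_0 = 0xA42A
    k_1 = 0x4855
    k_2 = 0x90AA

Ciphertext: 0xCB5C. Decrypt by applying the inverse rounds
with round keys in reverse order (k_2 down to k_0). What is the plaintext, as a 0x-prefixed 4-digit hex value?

s_0 = ciphertext = 0xCB5C
s_1 = InvRound(s_0, k_2) = 0x6BCB
s_2 = InvRound(s_1, k_1) = 0x9A6B
s_3 = InvRound(s_2, k_0) = 0xB19A

0xB19A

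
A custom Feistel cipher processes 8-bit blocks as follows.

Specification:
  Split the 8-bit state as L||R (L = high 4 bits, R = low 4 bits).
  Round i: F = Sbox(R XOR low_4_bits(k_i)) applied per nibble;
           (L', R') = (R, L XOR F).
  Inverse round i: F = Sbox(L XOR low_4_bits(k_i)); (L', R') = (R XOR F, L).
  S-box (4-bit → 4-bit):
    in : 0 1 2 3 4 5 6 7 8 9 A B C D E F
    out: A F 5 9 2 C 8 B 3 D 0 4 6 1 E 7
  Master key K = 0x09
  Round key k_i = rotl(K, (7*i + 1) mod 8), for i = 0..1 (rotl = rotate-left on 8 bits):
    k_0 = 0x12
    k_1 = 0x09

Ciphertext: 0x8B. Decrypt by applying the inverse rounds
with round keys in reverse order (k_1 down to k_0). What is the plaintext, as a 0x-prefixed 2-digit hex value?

0x04

s_0 = ciphertext = 0x8B
s_1 = InvRound(s_0, k_1) = 0x48
s_2 = InvRound(s_1, k_0) = 0x04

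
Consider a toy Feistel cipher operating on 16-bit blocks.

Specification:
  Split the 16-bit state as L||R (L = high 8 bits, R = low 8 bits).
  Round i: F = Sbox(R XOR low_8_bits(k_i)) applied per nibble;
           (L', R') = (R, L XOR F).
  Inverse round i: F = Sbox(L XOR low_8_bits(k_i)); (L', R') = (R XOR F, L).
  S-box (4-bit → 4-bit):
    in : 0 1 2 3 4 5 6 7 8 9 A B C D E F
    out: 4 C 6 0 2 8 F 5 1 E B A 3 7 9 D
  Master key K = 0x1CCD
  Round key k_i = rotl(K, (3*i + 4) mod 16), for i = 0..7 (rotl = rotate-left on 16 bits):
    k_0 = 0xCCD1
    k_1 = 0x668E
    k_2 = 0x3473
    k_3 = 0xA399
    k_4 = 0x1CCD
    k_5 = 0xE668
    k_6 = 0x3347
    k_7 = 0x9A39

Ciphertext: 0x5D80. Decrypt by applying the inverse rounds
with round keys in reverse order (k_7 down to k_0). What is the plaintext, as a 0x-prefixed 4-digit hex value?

0xBB3D

s_0 = ciphertext = 0x5D80
s_1 = InvRound(s_0, k_7) = 0x725D
s_2 = InvRound(s_1, k_6) = 0x5572
s_3 = InvRound(s_2, k_5) = 0x7555
s_4 = InvRound(s_3, k_4) = 0xF475
s_5 = InvRound(s_4, k_3) = 0x82F4
s_6 = InvRound(s_5, k_2) = 0x2882
s_7 = InvRound(s_6, k_1) = 0x3D28
s_8 = InvRound(s_7, k_0) = 0xBB3D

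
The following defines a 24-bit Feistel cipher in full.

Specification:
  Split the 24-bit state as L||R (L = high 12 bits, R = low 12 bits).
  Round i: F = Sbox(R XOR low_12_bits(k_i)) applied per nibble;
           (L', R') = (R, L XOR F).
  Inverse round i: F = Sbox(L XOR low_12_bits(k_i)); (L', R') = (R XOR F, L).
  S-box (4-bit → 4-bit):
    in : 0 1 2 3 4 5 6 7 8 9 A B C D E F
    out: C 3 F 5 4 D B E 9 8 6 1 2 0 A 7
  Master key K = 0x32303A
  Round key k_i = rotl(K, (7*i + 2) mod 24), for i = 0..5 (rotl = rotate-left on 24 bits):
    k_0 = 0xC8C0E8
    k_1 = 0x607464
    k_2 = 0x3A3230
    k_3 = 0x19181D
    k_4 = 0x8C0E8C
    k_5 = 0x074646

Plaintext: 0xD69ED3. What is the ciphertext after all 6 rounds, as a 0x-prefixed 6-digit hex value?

0xED0C61

s_0 = plaintext = 0xD69ED3
s_1 = Round(s_0, k_0) = 0xED3738
s_2 = Round(s_1, k_1) = 0x738B01
s_3 = Round(s_2, k_2) = 0xB01F6B
s_4 = Round(s_3, k_3) = 0xF6B5EA
s_5 = Round(s_4, k_4) = 0x5EAED0
s_6 = Round(s_5, k_5) = 0xED0C61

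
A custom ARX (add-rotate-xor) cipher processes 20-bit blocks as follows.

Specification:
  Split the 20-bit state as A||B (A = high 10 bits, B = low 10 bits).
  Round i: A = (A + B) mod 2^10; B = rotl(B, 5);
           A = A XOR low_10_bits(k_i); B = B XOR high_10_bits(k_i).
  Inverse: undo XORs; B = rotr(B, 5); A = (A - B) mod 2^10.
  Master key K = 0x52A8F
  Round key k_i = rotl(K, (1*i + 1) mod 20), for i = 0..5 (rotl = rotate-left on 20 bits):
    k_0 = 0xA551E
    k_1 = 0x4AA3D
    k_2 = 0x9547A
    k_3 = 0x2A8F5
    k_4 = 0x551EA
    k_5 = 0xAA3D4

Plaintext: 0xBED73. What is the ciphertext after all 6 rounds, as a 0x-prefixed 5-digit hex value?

0xBCCD7

s_0 = plaintext = 0xBED73
s_1 = Round(s_0, k_0) = 0x5C0FE
s_2 = Round(s_1, k_1) = 0x14EED
s_3 = Round(s_2, k_2) = 0xCEBE2
s_4 = Round(s_3, k_3) = 0xFA4F5
s_5 = Round(s_4, k_4) = 0x4D3F3
s_6 = Round(s_5, k_5) = 0xBCCD7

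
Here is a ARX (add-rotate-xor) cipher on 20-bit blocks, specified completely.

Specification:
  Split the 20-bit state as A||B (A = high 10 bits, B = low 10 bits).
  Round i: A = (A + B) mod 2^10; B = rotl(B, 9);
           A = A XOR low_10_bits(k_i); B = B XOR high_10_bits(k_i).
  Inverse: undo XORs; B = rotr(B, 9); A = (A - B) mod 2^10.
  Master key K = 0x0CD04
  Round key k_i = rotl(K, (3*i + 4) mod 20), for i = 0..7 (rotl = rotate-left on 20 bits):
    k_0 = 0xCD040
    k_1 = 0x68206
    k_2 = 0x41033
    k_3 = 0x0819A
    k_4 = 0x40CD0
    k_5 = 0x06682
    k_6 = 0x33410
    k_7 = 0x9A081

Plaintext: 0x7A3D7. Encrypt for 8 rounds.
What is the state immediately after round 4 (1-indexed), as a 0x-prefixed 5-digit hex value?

0xBB751

s_0 = plaintext = 0x7A3D7
s_1 = Round(s_0, k_0) = 0x7FCDF
s_2 = Round(s_1, k_1) = 0x363CF
s_3 = Round(s_2, k_2) = 0x252E3
s_4 = Round(s_3, k_3) = 0xBB751
s_5 = Round(s_4, k_4) = 0xBBAAB
s_6 = Round(s_5, k_5) = 0xC6F4C
s_7 = Round(s_6, k_6) = 0x9DD6B
s_8 = Round(s_7, k_7) = 0xD8CDD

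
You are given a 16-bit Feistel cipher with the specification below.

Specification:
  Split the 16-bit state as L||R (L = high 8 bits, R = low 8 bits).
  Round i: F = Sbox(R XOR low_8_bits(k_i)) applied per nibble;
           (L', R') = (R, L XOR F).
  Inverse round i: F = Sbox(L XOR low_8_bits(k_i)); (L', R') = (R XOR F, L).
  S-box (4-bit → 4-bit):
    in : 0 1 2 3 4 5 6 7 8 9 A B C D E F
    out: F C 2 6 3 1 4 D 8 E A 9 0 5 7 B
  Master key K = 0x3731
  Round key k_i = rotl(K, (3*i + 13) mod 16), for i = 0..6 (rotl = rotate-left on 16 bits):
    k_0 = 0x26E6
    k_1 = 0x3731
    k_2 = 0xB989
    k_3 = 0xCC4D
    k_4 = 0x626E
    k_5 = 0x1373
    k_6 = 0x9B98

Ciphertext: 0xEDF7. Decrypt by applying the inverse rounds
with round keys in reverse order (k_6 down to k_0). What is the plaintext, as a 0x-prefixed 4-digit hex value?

0xDE42

s_0 = ciphertext = 0xEDF7
s_1 = InvRound(s_0, k_6) = 0x26ED
s_2 = InvRound(s_1, k_5) = 0xFC26
s_3 = InvRound(s_2, k_4) = 0xC4FC
s_4 = InvRound(s_3, k_3) = 0x72C4
s_5 = InvRound(s_4, k_2) = 0x7D72
s_6 = InvRound(s_5, k_1) = 0x427D
s_7 = InvRound(s_6, k_0) = 0xDE42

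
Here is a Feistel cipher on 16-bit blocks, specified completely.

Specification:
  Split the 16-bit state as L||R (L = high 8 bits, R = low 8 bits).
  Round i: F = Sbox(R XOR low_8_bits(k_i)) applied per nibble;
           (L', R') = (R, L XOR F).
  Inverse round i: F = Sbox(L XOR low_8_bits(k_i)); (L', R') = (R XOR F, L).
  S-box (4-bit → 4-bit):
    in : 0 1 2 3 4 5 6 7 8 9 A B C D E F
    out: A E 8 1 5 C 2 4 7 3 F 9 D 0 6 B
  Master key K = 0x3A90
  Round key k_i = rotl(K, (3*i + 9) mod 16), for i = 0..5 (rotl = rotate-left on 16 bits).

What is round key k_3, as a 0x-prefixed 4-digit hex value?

0xEA40

K = 0x3A90
k_0 = rotl(K, (3*0+9) mod 16) = rotl(K, 9) = 0x2075
k_1 = rotl(K, (3*1+9) mod 16) = rotl(K, 12) = 0x03A9
k_2 = rotl(K, (3*2+9) mod 16) = rotl(K, 15) = 0x1D48
k_3 = rotl(K, (3*3+9) mod 16) = rotl(K, 2) = 0xEA40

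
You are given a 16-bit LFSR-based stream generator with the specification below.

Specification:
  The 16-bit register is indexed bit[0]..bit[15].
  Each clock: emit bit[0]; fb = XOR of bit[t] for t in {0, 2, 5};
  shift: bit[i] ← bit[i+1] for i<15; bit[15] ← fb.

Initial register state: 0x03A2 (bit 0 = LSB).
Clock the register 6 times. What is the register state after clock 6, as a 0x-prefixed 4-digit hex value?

reg_0 = 0x03A2
clock 1: out=0, reg = 0x81D1
clock 2: out=1, reg = 0xC0E8
clock 3: out=0, reg = 0xE074
clock 4: out=0, reg = 0x703A
clock 5: out=0, reg = 0xB81D
clock 6: out=1, reg = 0x5C0E

0x5C0E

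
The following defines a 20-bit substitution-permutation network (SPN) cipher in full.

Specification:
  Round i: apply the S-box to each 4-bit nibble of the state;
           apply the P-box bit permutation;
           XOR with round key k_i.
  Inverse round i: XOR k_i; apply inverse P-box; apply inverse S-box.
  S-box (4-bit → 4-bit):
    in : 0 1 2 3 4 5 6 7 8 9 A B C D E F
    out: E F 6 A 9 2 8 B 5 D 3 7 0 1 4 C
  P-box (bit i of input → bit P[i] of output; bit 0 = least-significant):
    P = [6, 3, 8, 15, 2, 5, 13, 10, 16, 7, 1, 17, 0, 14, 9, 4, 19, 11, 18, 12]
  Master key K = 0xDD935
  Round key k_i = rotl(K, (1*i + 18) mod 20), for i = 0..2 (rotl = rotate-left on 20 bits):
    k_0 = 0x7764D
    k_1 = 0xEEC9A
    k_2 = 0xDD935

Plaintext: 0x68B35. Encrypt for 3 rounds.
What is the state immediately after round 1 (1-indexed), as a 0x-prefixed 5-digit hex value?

s_0 = plaintext = 0x68B35
s_1 = Round(s_0, k_0) = 0x660E6
s_2 = Round(s_1, k_1) = 0xC5C08
s_3 = Round(s_2, k_2) = 0xDBC55

0x660E6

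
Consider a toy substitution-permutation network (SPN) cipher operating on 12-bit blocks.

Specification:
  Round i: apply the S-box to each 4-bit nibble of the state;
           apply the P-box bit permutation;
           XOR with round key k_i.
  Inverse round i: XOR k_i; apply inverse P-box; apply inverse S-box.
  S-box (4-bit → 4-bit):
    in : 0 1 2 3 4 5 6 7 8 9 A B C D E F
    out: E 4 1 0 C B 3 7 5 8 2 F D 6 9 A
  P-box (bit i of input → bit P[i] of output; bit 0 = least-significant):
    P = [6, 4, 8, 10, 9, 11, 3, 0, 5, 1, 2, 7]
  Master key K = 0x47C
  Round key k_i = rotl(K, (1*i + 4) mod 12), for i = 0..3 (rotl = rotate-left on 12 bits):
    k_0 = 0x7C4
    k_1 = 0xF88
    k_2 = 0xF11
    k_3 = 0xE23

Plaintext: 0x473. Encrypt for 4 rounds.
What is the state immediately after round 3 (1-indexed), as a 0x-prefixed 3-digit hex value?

s_0 = plaintext = 0x473
s_1 = Round(s_0, k_0) = 0xD48
s_2 = Round(s_1, k_1) = 0xEC7
s_3 = Round(s_2, k_2) = 0xCE8
s_4 = Round(s_3, k_3) = 0xDC6

0xCE8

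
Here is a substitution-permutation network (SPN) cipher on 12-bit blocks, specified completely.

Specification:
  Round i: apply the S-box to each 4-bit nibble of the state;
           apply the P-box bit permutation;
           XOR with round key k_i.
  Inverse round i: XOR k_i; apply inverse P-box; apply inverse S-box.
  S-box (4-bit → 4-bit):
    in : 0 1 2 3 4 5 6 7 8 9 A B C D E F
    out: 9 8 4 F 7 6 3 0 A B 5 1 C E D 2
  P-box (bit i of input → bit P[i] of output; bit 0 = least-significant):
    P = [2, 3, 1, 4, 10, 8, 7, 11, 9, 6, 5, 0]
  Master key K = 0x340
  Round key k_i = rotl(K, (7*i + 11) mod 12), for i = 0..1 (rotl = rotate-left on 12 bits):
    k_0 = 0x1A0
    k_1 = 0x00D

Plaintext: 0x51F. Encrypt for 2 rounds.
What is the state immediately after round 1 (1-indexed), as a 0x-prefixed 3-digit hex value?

0x9C8

s_0 = plaintext = 0x51F
s_1 = Round(s_0, k_0) = 0x9C8
s_2 = Round(s_1, k_1) = 0xAD4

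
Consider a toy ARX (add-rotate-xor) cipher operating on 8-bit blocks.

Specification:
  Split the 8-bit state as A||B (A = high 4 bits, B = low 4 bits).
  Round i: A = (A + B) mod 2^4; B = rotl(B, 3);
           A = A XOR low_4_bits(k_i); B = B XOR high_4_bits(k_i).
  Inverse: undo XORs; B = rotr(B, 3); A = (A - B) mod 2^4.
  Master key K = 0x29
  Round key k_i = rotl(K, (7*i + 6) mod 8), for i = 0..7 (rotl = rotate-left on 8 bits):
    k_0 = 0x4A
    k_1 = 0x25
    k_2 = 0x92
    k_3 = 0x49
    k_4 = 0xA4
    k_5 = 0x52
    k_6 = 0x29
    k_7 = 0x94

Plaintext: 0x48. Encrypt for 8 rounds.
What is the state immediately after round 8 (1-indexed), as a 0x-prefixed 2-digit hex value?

s_0 = plaintext = 0x48
s_1 = Round(s_0, k_0) = 0x60
s_2 = Round(s_1, k_1) = 0x32
s_3 = Round(s_2, k_2) = 0x78
s_4 = Round(s_3, k_3) = 0x60
s_5 = Round(s_4, k_4) = 0x2A
s_6 = Round(s_5, k_5) = 0xE0
s_7 = Round(s_6, k_6) = 0x72
s_8 = Round(s_7, k_7) = 0xD8

0xD8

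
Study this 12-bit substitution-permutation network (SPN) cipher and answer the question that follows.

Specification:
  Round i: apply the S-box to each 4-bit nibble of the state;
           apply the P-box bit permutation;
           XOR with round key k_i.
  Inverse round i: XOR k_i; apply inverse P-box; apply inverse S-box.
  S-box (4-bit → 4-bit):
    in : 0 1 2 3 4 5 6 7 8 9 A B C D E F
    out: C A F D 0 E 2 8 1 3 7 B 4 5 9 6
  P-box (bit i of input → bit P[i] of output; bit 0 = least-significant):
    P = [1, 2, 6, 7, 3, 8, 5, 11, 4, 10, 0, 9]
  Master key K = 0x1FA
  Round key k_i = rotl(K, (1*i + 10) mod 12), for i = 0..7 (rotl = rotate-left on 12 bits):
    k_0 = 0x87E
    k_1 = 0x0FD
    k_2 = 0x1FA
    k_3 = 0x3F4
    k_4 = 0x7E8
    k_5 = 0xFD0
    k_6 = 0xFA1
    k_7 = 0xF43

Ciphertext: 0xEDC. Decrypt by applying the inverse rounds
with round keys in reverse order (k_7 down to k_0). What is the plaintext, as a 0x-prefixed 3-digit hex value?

0x9D1

s_0 = ciphertext = 0xEDC
s_1 = InvRound(s_0, k_7) = 0xD9B
s_2 = InvRound(s_1, k_6) = 0xED8
s_3 = InvRound(s_2, k_5) = 0x494
s_4 = InvRound(s_3, k_4) = 0xEAF
s_5 = InvRound(s_4, k_3) = 0xABD
s_6 = InvRound(s_5, k_2) = 0x01A
s_7 = InvRound(s_6, k_1) = 0xCC2
s_8 = InvRound(s_7, k_0) = 0x9D1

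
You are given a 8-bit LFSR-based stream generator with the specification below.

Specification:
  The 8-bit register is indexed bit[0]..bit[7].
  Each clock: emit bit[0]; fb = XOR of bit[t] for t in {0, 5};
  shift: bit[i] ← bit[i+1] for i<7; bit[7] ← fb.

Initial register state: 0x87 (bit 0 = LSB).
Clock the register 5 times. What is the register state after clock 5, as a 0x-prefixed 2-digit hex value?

0xDC

reg_0 = 0x87
clock 1: out=1, reg = 0xC3
clock 2: out=1, reg = 0xE1
clock 3: out=1, reg = 0x70
clock 4: out=0, reg = 0xB8
clock 5: out=0, reg = 0xDC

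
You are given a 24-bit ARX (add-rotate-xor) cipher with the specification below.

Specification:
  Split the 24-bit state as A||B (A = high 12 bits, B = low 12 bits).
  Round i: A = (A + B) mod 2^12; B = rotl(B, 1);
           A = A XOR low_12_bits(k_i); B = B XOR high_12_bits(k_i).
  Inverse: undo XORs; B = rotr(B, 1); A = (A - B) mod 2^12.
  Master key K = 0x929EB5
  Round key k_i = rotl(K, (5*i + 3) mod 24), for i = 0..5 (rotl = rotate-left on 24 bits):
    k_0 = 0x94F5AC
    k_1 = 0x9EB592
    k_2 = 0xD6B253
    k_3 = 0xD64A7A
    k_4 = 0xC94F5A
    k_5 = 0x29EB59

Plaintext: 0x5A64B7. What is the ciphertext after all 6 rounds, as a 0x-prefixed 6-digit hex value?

0x71CFE3

s_0 = plaintext = 0x5A64B7
s_1 = Round(s_0, k_0) = 0xFF1021
s_2 = Round(s_1, k_1) = 0x5809A9
s_3 = Round(s_2, k_2) = 0xD7AE38
s_4 = Round(s_3, k_3) = 0x1C8115
s_5 = Round(s_4, k_4) = 0xD87EBE
s_6 = Round(s_5, k_5) = 0x71CFE3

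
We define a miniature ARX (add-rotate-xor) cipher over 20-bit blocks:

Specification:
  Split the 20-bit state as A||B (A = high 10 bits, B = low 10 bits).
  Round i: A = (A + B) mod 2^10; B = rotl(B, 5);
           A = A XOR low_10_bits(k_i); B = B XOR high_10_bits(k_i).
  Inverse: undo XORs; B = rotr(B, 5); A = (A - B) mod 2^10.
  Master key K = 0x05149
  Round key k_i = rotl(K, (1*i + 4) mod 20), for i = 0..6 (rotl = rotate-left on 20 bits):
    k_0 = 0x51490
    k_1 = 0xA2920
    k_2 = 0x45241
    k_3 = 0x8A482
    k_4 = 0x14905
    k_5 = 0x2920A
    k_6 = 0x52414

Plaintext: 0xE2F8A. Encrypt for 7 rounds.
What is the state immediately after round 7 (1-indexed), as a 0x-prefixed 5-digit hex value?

s_0 = plaintext = 0xE2F8A
s_1 = Round(s_0, k_0) = 0xE1419
s_2 = Round(s_1, k_1) = 0xAF9AA
s_3 = Round(s_2, k_2) = 0x8A459
s_4 = Round(s_3, k_3) = 0x8010B
s_5 = Round(s_4, k_4) = 0x8393A
s_6 = Round(s_5, k_5) = 0x50BED
s_7 = Round(s_6, k_6) = 0x4ECF6

0x4ECF6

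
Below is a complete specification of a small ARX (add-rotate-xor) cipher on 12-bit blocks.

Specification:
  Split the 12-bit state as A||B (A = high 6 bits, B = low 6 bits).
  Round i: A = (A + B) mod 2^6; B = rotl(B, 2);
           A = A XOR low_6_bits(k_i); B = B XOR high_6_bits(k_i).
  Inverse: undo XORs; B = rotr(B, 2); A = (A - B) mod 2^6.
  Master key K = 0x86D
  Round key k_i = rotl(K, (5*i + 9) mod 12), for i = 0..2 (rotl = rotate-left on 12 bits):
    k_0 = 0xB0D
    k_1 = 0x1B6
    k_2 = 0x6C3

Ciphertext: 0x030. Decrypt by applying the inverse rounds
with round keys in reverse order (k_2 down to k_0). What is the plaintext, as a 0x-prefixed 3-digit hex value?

0x178

s_0 = ciphertext = 0x030
s_1 = InvRound(s_0, k_2) = 0x27A
s_2 = InvRound(s_1, k_1) = 0xC0F
s_3 = InvRound(s_2, k_0) = 0x178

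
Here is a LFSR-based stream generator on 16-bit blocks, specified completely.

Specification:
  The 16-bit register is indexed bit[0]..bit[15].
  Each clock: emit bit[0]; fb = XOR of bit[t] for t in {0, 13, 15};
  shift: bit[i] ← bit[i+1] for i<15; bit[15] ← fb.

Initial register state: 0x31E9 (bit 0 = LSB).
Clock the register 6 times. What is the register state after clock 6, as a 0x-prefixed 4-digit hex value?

reg_0 = 0x31E9
clock 1: out=1, reg = 0x18F4
clock 2: out=0, reg = 0x0C7A
clock 3: out=0, reg = 0x063D
clock 4: out=1, reg = 0x831E
clock 5: out=0, reg = 0xC18F
clock 6: out=1, reg = 0x60C7

0x60C7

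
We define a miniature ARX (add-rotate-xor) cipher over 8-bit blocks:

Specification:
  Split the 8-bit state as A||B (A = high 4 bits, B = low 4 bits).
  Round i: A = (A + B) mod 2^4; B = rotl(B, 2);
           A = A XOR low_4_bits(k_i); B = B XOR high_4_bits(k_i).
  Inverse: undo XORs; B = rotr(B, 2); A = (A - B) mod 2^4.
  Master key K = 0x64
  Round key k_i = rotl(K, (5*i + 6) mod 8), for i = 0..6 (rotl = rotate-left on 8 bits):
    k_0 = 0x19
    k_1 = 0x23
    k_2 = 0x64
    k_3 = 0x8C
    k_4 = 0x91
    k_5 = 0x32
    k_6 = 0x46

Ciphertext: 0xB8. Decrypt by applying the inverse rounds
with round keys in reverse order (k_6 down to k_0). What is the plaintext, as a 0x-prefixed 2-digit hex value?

s_0 = ciphertext = 0xB8
s_1 = InvRound(s_0, k_6) = 0xA3
s_2 = InvRound(s_1, k_5) = 0x80
s_3 = InvRound(s_2, k_4) = 0x36
s_4 = InvRound(s_3, k_3) = 0x4B
s_5 = InvRound(s_4, k_2) = 0x97
s_6 = InvRound(s_5, k_1) = 0x55
s_7 = InvRound(s_6, k_0) = 0xB1

0xB1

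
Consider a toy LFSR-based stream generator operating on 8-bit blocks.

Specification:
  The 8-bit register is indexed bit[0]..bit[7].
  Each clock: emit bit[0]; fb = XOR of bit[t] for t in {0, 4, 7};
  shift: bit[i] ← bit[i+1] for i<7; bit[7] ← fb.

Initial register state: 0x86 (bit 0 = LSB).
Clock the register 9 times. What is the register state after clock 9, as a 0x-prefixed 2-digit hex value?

reg_0 = 0x86
clock 1: out=0, reg = 0xC3
clock 2: out=1, reg = 0x61
clock 3: out=1, reg = 0xB0
clock 4: out=0, reg = 0x58
clock 5: out=0, reg = 0xAC
clock 6: out=0, reg = 0xD6
clock 7: out=0, reg = 0x6B
clock 8: out=1, reg = 0xB5
clock 9: out=1, reg = 0xDA

0xDA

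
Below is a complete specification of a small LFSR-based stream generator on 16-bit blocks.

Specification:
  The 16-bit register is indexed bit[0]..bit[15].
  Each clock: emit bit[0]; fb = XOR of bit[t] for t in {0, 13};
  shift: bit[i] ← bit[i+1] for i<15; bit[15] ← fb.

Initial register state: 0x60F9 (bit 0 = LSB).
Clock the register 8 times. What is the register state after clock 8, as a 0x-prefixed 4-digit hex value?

reg_0 = 0x60F9
clock 1: out=1, reg = 0x307C
clock 2: out=0, reg = 0x983E
clock 3: out=0, reg = 0x4C1F
clock 4: out=1, reg = 0xA60F
clock 5: out=1, reg = 0x5307
clock 6: out=1, reg = 0xA983
clock 7: out=1, reg = 0x54C1
clock 8: out=1, reg = 0xAA60

0xAA60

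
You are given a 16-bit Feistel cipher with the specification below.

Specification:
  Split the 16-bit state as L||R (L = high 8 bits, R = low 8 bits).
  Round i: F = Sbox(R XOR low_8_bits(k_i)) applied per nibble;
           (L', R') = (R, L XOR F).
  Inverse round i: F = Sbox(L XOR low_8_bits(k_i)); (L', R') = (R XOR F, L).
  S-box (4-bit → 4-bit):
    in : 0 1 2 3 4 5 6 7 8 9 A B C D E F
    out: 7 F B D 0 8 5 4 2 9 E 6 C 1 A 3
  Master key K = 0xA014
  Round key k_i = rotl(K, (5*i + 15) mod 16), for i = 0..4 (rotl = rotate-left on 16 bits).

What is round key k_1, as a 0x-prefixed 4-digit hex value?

K = 0xA014
k_0 = rotl(K, (5*0+15) mod 16) = rotl(K, 15) = 0x500A
k_1 = rotl(K, (5*1+15) mod 16) = rotl(K, 4) = 0x014A

0x014A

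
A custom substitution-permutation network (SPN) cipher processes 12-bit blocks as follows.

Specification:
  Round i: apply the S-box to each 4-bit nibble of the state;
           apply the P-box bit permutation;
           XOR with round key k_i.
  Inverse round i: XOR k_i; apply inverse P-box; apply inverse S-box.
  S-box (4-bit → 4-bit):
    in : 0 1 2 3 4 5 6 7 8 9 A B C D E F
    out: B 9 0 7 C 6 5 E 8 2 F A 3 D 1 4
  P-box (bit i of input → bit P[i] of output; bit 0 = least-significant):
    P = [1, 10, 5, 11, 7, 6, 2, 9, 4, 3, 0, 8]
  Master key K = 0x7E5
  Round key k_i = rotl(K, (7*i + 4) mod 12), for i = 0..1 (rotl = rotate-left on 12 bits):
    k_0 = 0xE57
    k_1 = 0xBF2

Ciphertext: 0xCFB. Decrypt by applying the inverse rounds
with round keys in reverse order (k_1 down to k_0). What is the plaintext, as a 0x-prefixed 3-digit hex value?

0x031

s_0 = ciphertext = 0xCFB
s_1 = InvRound(s_0, k_1) = 0x789
s_2 = InvRound(s_1, k_0) = 0x031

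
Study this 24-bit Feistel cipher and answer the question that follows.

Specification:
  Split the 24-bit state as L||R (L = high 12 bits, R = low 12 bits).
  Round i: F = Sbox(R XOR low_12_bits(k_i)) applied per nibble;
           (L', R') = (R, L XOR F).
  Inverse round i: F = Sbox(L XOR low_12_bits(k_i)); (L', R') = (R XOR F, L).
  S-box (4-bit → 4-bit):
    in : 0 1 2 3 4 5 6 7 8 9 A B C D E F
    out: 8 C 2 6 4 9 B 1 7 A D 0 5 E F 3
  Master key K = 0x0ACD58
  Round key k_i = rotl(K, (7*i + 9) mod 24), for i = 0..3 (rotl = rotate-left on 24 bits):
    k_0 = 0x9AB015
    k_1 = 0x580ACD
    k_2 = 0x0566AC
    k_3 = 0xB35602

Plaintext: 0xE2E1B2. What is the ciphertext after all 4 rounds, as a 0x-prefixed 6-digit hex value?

0xAEA327

s_0 = plaintext = 0xE2E1B2
s_1 = Round(s_0, k_0) = 0x1B22FF
s_2 = Round(s_1, k_1) = 0x2FF6D0
s_3 = Round(s_2, k_2) = 0x6D0AEA
s_4 = Round(s_3, k_3) = 0xAEA327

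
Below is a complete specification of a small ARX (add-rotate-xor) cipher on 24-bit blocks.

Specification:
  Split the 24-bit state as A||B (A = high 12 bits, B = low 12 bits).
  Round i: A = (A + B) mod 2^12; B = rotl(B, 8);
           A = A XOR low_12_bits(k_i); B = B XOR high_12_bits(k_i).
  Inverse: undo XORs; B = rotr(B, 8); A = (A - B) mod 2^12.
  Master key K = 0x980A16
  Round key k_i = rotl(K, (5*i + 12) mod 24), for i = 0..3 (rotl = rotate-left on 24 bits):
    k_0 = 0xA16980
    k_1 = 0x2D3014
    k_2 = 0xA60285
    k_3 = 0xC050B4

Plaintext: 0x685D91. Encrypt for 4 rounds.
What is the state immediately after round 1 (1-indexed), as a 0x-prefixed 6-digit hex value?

0xD96BCF

s_0 = plaintext = 0x685D91
s_1 = Round(s_0, k_0) = 0xD96BCF
s_2 = Round(s_1, k_1) = 0x971D6F
s_3 = Round(s_2, k_2) = 0x4655B6
s_4 = Round(s_3, k_3) = 0xAAFA5E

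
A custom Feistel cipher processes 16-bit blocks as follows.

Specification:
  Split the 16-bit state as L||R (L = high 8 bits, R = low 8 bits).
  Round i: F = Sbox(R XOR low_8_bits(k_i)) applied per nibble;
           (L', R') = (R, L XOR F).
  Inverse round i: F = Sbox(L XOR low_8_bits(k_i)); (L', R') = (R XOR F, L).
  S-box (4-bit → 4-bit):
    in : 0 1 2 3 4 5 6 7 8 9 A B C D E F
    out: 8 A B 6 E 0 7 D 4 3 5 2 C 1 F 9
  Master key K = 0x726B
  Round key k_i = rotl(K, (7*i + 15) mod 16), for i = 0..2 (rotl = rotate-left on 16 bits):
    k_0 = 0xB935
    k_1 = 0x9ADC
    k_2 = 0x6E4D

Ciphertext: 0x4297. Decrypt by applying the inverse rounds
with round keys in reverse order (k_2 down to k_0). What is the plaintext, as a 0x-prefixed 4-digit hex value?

s_0 = ciphertext = 0x4297
s_1 = InvRound(s_0, k_2) = 0x1E42
s_2 = InvRound(s_1, k_1) = 0x891E
s_3 = InvRound(s_2, k_0) = 0x3289

0x3289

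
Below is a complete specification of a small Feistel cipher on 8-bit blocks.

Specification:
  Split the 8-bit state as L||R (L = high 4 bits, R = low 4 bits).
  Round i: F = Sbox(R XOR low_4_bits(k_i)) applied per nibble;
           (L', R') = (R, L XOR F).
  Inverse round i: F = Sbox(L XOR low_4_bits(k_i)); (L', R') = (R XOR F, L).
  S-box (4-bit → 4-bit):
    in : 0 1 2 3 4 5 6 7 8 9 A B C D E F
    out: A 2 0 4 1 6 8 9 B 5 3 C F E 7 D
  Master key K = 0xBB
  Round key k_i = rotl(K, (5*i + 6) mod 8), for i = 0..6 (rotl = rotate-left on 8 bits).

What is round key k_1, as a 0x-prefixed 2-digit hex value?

K = 0xBB
k_0 = rotl(K, (5*0+6) mod 8) = rotl(K, 6) = 0xEE
k_1 = rotl(K, (5*1+6) mod 8) = rotl(K, 3) = 0xDD

0xDD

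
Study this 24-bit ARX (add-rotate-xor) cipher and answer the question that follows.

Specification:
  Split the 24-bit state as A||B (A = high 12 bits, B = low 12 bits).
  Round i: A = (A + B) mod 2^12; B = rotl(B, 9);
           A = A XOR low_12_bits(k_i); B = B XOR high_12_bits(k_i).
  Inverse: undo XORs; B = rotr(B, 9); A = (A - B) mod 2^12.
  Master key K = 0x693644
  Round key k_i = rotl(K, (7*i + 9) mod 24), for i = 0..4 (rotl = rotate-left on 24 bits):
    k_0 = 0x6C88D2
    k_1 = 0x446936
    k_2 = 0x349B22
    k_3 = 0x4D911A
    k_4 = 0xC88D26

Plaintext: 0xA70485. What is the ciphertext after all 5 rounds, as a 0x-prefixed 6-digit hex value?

0x603234

s_0 = plaintext = 0xA70485
s_1 = Round(s_0, k_0) = 0x627C58
s_2 = Round(s_1, k_1) = 0xB495CD
s_3 = Round(s_2, k_2) = 0xA349F0
s_4 = Round(s_3, k_3) = 0x53E5E7
s_5 = Round(s_4, k_4) = 0x603234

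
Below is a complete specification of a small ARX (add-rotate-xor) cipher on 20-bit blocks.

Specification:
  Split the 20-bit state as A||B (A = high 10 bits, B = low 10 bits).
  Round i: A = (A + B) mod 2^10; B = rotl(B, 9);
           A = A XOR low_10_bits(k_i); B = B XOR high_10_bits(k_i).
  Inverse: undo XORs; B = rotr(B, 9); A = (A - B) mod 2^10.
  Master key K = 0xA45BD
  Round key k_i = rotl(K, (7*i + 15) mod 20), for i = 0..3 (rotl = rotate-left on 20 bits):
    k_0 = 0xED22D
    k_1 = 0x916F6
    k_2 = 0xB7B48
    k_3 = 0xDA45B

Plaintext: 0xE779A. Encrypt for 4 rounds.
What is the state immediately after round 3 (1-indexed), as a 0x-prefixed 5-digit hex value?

0x65862

s_0 = plaintext = 0xE779A
s_1 = Round(s_0, k_0) = 0x46A79
s_2 = Round(s_1, k_1) = 0x59579
s_3 = Round(s_2, k_2) = 0x65862
s_4 = Round(s_3, k_3) = 0x68F58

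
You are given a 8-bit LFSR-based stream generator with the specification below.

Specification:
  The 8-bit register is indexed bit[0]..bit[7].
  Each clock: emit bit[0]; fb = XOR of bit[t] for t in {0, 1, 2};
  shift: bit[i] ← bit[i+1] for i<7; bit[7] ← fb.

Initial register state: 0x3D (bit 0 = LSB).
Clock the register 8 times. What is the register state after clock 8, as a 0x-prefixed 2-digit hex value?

0x2C

reg_0 = 0x3D
clock 1: out=1, reg = 0x1E
clock 2: out=0, reg = 0x0F
clock 3: out=1, reg = 0x87
clock 4: out=1, reg = 0xC3
clock 5: out=1, reg = 0x61
clock 6: out=1, reg = 0xB0
clock 7: out=0, reg = 0x58
clock 8: out=0, reg = 0x2C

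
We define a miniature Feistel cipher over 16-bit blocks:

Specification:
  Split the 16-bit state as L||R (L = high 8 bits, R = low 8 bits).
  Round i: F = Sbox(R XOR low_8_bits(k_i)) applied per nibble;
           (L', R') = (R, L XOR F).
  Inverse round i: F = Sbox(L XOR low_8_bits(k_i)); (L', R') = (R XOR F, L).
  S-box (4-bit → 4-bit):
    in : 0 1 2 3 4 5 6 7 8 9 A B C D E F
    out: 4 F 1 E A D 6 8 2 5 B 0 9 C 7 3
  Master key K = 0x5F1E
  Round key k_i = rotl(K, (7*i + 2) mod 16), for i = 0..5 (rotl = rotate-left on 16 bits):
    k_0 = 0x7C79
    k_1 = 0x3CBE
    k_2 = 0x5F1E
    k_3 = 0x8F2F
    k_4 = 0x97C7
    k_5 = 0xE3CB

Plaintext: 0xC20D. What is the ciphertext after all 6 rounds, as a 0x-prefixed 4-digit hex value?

s_0 = plaintext = 0xC20D
s_1 = Round(s_0, k_0) = 0x0D48
s_2 = Round(s_1, k_1) = 0x483B
s_3 = Round(s_2, k_2) = 0x3B55
s_4 = Round(s_3, k_3) = 0x55B0
s_5 = Round(s_4, k_4) = 0xB0DD
s_6 = Round(s_5, k_5) = 0xDD46

0xDD46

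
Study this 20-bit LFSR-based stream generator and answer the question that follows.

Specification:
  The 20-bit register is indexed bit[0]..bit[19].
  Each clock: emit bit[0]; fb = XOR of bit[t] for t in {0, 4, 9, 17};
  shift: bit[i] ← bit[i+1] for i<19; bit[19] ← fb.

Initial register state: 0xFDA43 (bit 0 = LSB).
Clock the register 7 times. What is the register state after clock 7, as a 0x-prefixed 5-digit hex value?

0x4BFB4

reg_0 = 0xFDA43
clock 1: out=1, reg = 0xFED21
clock 2: out=1, reg = 0x7F690
clock 3: out=0, reg = 0xBFB48
clock 4: out=0, reg = 0x5FDA4
clock 5: out=0, reg = 0x2FED2
clock 6: out=0, reg = 0x97F69
clock 7: out=1, reg = 0x4BFB4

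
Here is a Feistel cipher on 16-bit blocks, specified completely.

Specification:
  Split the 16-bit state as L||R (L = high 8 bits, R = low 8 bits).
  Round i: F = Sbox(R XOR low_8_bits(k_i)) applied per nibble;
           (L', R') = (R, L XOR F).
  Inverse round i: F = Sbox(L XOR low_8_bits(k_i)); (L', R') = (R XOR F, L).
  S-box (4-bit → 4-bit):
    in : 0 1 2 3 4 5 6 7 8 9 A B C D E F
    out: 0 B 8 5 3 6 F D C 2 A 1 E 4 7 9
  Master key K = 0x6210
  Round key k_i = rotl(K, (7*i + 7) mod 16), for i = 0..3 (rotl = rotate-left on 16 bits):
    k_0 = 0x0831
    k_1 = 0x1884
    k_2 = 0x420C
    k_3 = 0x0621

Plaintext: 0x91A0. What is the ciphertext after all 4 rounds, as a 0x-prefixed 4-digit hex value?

0x2BFD

s_0 = plaintext = 0x91A0
s_1 = Round(s_0, k_0) = 0xA0BA
s_2 = Round(s_1, k_1) = 0xBAF7
s_3 = Round(s_2, k_2) = 0xF72B
s_4 = Round(s_3, k_3) = 0x2BFD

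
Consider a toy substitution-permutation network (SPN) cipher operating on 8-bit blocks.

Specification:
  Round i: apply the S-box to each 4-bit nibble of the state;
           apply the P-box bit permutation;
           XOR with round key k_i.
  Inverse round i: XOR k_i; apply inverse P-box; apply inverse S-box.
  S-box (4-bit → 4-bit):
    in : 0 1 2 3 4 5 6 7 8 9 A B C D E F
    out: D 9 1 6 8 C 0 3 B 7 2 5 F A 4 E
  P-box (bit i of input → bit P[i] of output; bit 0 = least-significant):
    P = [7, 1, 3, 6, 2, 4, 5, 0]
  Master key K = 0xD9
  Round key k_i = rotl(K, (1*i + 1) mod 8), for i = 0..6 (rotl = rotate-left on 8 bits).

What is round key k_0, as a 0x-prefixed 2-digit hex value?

K = 0xD9
k_0 = rotl(K, (1*0+1) mod 8) = rotl(K, 1) = 0xB3

0xB3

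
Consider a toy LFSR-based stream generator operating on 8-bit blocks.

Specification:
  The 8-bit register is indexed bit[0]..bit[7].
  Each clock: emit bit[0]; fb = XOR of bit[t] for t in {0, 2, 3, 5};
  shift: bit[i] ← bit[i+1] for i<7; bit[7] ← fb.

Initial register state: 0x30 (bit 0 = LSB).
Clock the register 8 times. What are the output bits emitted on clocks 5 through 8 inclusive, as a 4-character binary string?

1100

reg_0 = 0x30
clock 1: out=0, reg = 0x98
clock 2: out=0, reg = 0xCC
clock 3: out=0, reg = 0x66
clock 4: out=0, reg = 0x33
clock 5: out=1, reg = 0x19
clock 6: out=1, reg = 0x0C
clock 7: out=0, reg = 0x06
clock 8: out=0, reg = 0x83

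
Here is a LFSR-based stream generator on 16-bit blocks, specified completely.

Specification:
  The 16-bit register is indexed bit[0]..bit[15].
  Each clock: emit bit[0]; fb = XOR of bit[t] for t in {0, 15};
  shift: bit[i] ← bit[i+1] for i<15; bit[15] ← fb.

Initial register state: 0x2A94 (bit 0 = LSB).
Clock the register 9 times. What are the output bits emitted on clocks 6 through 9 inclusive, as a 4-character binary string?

reg_0 = 0x2A94
clock 1: out=0, reg = 0x154A
clock 2: out=0, reg = 0x0AA5
clock 3: out=1, reg = 0x8552
clock 4: out=0, reg = 0xC2A9
clock 5: out=1, reg = 0x6154
clock 6: out=0, reg = 0x30AA
clock 7: out=0, reg = 0x1855
clock 8: out=1, reg = 0x8C2A
clock 9: out=0, reg = 0xC615

0010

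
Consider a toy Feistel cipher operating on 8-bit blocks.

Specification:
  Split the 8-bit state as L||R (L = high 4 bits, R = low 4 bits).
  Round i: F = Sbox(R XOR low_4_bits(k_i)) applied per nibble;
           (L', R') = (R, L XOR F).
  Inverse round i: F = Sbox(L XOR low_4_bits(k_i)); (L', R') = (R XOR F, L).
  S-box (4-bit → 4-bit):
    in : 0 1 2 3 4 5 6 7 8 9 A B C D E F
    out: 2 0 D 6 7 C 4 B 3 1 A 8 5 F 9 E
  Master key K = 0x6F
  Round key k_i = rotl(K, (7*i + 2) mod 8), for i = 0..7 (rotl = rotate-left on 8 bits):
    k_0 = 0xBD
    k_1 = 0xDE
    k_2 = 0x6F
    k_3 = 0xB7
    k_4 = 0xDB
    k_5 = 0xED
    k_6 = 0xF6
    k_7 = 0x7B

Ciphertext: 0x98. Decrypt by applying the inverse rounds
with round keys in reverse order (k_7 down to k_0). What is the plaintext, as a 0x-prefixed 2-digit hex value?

0xC8

s_0 = ciphertext = 0x98
s_1 = InvRound(s_0, k_7) = 0x59
s_2 = InvRound(s_1, k_6) = 0xF5
s_3 = InvRound(s_2, k_5) = 0x8F
s_4 = InvRound(s_3, k_4) = 0x98
s_5 = InvRound(s_4, k_3) = 0x19
s_6 = InvRound(s_5, k_2) = 0x01
s_7 = InvRound(s_6, k_1) = 0x80
s_8 = InvRound(s_7, k_0) = 0xC8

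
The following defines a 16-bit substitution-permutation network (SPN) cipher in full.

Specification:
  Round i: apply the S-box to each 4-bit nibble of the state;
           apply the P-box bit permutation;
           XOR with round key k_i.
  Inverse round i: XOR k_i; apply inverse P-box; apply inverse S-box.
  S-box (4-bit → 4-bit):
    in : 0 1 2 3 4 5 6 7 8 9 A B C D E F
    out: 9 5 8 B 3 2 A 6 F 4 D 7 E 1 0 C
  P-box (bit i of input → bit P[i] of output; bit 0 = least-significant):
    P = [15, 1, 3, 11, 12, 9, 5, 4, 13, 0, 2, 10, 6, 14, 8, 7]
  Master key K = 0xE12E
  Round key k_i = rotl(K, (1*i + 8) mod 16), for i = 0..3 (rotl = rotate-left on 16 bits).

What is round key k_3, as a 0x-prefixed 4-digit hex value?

0x7709

K = 0xE12E
k_0 = rotl(K, (1*0+8) mod 16) = rotl(K, 8) = 0x2EE1
k_1 = rotl(K, (1*1+8) mod 16) = rotl(K, 9) = 0x5DC2
k_2 = rotl(K, (1*2+8) mod 16) = rotl(K, 10) = 0xBB84
k_3 = rotl(K, (1*3+8) mod 16) = rotl(K, 11) = 0x7709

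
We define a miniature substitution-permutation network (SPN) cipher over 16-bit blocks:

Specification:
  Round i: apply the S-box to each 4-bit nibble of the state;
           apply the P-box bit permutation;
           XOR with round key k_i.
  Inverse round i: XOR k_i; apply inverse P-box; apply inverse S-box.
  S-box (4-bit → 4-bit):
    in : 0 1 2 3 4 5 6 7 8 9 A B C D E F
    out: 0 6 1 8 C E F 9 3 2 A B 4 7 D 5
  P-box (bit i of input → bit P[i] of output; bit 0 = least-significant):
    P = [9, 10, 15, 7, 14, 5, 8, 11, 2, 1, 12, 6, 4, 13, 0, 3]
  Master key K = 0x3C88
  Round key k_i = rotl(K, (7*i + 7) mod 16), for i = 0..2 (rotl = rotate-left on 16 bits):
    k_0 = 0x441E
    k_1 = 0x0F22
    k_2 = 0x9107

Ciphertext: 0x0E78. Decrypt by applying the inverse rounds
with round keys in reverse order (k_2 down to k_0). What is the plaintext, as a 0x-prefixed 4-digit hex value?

s_0 = ciphertext = 0x0E78
s_1 = InvRound(s_0, k_2) = 0xE65D
s_2 = InvRound(s_1, k_1) = 0x6B6C
s_3 = InvRound(s_2, k_0) = 0x8A58

0x8A58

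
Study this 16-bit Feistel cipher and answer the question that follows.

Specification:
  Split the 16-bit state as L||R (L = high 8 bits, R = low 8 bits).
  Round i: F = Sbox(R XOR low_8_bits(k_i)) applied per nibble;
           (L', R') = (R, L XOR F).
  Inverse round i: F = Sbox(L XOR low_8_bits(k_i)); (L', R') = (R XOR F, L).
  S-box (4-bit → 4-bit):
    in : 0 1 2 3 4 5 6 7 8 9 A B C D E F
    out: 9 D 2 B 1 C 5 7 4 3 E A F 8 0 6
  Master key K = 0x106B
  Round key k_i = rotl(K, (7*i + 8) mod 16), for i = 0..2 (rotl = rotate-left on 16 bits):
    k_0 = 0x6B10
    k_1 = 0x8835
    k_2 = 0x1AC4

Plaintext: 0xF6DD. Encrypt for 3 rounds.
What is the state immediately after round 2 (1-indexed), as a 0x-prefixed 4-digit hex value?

s_0 = plaintext = 0xF6DD
s_1 = Round(s_0, k_0) = 0xDD0E
s_2 = Round(s_1, k_1) = 0x0E67
s_3 = Round(s_2, k_2) = 0x67E5

0x0E67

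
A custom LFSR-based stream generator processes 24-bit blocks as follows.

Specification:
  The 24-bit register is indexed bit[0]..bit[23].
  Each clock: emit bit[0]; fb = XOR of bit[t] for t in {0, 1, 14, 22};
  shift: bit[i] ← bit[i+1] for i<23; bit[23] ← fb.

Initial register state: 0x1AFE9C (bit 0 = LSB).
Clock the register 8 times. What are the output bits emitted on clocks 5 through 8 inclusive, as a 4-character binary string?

reg_0 = 0x1AFE9C
clock 1: out=0, reg = 0x8D7F4E
clock 2: out=0, reg = 0x46BFA7
clock 3: out=1, reg = 0xA35FD3
clock 4: out=1, reg = 0xD1AFE9
clock 5: out=1, reg = 0x68D7F4
clock 6: out=0, reg = 0x346BFA
clock 7: out=0, reg = 0x1A35FD
clock 8: out=1, reg = 0x8D1AFE

1001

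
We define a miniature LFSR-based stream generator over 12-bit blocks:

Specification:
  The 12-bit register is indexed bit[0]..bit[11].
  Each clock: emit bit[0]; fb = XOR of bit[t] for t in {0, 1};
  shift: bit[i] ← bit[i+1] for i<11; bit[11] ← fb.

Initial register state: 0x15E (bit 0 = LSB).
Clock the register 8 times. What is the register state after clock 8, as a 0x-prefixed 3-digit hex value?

reg_0 = 0x15E
clock 1: out=0, reg = 0x8AF
clock 2: out=1, reg = 0x457
clock 3: out=1, reg = 0x22B
clock 4: out=1, reg = 0x115
clock 5: out=1, reg = 0x88A
clock 6: out=0, reg = 0xC45
clock 7: out=1, reg = 0xE22
clock 8: out=0, reg = 0xF11

0xF11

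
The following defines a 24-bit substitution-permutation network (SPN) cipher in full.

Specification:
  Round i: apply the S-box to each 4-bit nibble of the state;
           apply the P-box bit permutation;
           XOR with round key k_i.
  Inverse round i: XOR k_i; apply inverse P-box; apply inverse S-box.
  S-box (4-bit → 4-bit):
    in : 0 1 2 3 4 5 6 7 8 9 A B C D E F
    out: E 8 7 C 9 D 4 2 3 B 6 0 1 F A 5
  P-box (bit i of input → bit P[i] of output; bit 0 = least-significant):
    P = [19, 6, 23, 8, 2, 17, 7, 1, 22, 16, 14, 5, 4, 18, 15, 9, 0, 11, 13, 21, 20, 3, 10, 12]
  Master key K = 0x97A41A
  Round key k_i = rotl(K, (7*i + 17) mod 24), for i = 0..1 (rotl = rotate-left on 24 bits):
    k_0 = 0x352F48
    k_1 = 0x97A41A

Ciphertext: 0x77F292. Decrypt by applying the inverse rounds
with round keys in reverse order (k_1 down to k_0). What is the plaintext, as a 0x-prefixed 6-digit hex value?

s_0 = ciphertext = 0x77F292
s_1 = InvRound(s_0, k_1) = 0x011F66
s_2 = InvRound(s_1, k_0) = 0x93714B

0x93714B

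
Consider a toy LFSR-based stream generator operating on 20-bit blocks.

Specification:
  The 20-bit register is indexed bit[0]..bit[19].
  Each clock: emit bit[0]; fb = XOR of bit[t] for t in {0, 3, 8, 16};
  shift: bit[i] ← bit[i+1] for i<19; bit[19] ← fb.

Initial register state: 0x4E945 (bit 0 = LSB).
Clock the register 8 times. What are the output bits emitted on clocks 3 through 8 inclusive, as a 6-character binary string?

100010

reg_0 = 0x4E945
clock 1: out=1, reg = 0x274A2
clock 2: out=0, reg = 0x13A51
clock 3: out=1, reg = 0x09D28
clock 4: out=0, reg = 0x04E94
clock 5: out=0, reg = 0x0274A
clock 6: out=0, reg = 0x013A5
clock 7: out=1, reg = 0x009D2
clock 8: out=0, reg = 0x804E9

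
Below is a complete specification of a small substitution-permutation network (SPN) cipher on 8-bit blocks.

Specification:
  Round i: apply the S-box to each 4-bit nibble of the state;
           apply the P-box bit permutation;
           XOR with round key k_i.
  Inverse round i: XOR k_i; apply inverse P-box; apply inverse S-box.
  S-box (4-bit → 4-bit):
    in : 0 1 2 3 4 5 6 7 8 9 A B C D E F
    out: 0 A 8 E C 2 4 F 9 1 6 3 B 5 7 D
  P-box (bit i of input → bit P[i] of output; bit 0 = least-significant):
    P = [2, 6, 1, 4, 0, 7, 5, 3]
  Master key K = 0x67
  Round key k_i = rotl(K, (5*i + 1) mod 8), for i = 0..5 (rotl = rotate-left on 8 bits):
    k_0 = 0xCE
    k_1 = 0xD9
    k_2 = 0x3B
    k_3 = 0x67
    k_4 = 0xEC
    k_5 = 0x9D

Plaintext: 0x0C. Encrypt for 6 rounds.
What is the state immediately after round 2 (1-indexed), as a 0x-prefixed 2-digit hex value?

s_0 = plaintext = 0x0C
s_1 = Round(s_0, k_0) = 0x9A
s_2 = Round(s_1, k_1) = 0x9A
s_3 = Round(s_2, k_2) = 0x78
s_4 = Round(s_3, k_3) = 0xDA
s_5 = Round(s_4, k_4) = 0x8F
s_6 = Round(s_5, k_5) = 0x82

0x9A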